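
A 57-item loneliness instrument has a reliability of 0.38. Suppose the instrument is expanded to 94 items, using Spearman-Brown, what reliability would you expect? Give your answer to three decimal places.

0.503

Length ratio n = 94/57 = 1.6491
r_new = 1.6491·0.38 / [1 + (1.6491 − 1)·0.38]
r_new = 0.6267 / 1.2467 ≈ 0.5027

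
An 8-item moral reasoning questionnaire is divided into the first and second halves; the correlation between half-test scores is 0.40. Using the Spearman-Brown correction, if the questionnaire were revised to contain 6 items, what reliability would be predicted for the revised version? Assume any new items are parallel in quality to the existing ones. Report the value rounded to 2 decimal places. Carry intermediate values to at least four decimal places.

0.50

First correct the split-half correlation to full-test reliability: r_full = 2 × 0.40 / (1 + 0.40) ≈ 0.5714
Length factor from 8 to 6 items: n = 6/8 = 0.7500
r_new = n·r_full / (1 + (n − 1)·r_full) = 0.4285 / 0.8571 ≈ 0.4999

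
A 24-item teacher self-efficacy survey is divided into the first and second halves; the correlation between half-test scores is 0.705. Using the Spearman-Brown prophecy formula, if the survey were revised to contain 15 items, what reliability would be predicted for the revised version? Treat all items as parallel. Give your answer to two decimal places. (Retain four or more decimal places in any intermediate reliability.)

0.75

First correct the split-half correlation to full-test reliability: r_full = 2 × 0.705 / (1 + 0.705) ≈ 0.8270
Length factor from 24 to 15 items: n = 15/24 = 0.6250
r_new = n·r_full / (1 + (n − 1)·r_full) = 0.5169 / 0.6899 ≈ 0.7492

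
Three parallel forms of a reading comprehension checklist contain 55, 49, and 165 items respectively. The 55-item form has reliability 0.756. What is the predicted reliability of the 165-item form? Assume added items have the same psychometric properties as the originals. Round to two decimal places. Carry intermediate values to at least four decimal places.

The 49-item form is not needed; work directly from the 55-item form with n = 165/55 = 3.0000.
r_{165} = n·r / (1 + (n − 1)·r) = 2.2680 / 2.5120 ≈ 0.9029

0.90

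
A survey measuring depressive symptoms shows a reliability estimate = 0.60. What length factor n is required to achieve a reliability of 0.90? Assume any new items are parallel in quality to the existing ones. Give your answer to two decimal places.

n = 0.90 × (1 − 0.60) / [ 0.60 × (1 − 0.90) ]
n = 0.3600 / 0.0600 ≈ 6.0000

6.00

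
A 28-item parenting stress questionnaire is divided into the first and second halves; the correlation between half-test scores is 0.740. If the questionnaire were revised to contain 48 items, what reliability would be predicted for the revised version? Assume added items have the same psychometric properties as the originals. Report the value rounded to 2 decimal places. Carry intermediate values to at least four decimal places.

0.91

Spearman-Brown correction (n = 2): r_full = 2·0.740/(1 + 0.740) = 0.8506
Then adjust to 48 items: n = 48/28 = 1.7143
r_new = n·r_full / (1 + (n − 1)·r_full) = 1.4582 / 1.6076 ≈ 0.9071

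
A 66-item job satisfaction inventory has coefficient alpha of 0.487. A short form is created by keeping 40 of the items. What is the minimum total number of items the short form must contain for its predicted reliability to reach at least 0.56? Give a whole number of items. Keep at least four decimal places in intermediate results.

89

First, r for the 40-item form: n = 40/66 = 0.6061, so r_40 = 0.6061·0.487/(1 + (0.6061 − 1)·0.487) = 0.3652
Length factor from the short form to reach 0.56: n' = 0.56(1 − 0.3652) / [0.3652(1 − 0.56)] ≈ 2.2123
Items = 2.2123 × 40 ≈ 88.49 → 89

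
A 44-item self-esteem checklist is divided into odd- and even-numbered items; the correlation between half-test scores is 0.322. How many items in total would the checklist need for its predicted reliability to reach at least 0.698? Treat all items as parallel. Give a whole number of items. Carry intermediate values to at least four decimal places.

r_full = 2(0.322)/(1 + 0.322) = 0.4871
Solve Spearman-Brown for n: n = 0.698(1 − 0.4871) / [0.4871(1 − 0.698)] = 2.4337
Required items = 2.4337 × 44 = 107.08, so 108 items.

108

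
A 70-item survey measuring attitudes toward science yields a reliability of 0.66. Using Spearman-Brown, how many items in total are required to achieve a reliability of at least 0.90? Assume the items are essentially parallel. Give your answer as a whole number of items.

Rearranging the Spearman-Brown formula for n,
n = r*(1 − r) / [ r (1 − r*) ]
n = [0.90 × 0.34] / [0.66 × 0.10]
  = 0.3060 / 0.0660 = 4.6364
Items needed = n × 70 = 4.6364 × 70 ≈ 324.55 → round up to 325

325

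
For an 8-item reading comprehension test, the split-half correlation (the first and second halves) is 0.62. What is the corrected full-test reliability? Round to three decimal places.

0.765

Apply the Spearman-Brown correction with n = 2:
r_full = 2(0.62) / (1 + 0.62)
       = 1.2400 / 1.6200 = 0.7654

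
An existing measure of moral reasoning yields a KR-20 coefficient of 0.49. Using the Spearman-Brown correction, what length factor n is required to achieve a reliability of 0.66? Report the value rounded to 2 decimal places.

Spearman-Brown solved for the length factor n:
n = r*(1 − r) / [ r (1 − r*) ]
n = 0.66 × (1 − 0.49) / [ 0.49 × (1 − 0.66) ]
  = 0.3366 / 0.1666 = 2.0204

2.02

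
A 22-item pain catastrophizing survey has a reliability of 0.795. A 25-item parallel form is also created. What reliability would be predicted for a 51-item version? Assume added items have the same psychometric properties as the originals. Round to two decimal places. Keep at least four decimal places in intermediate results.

0.90

The 25-item form is not needed; work directly from the 22-item form with n = 51/22 = 2.3182.
r_{51} = n·r / (1 + (n − 1)·r) = 1.8430 / 2.0480 ≈ 0.8999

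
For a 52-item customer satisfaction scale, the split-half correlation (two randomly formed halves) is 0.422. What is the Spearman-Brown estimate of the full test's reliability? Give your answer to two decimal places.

0.59

The full test is twice the length of either half (n = 2).
r_full = 2r_hh / (1 + r_hh) = 2 × 0.422 / (1 + 0.422)
       = 0.8440 / 1.4220 = 0.5935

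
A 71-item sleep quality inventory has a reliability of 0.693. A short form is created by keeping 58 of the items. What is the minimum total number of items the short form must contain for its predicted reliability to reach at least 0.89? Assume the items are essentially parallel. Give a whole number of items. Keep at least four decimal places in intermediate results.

255

Short-form reliability: n = 58/71 = 0.8169; r_58 = n·r/(1+(n−1)r) ≈ 0.6484
Length factor from the short form to reach 0.89: n' = 0.89(1 − 0.6484) / [0.6484(1 − 0.89)] ≈ 4.3874
Total items = 4.3874 × 58 = 254.47, rounded up to 255.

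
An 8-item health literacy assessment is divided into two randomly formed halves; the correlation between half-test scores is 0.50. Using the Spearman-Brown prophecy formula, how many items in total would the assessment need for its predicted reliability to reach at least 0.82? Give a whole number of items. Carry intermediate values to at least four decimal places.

r_full = 2(0.50)/(1 + 0.50) = 0.6667
Solve Spearman-Brown for n: n = 0.82(1 − 0.6667) / [0.6667(1 − 0.82)] = 2.2774
Required items = 2.2774 × 8 = 18.22, so 19 items.

19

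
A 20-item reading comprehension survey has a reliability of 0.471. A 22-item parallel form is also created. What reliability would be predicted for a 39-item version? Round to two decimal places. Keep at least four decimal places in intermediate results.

The 22-item form is not needed; work directly from the 20-item form with n = 39/20 = 1.9500.
r_{39} = n·r / (1 + (n − 1)·r) = 0.9184 / 1.4474 ≈ 0.6345

0.63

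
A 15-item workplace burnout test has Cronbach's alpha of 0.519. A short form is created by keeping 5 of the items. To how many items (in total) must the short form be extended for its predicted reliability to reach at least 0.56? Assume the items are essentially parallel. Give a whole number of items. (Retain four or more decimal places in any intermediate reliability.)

18

Short-form reliability: n = 5/15 = 0.3333; r_5 = n·r/(1+(n−1)r) ≈ 0.2645
Length factor from the short form to reach 0.56: n' = 0.56(1 − 0.2645) / [0.2645(1 − 0.56)] ≈ 3.5391
Items = 3.5391 × 5 ≈ 17.70 → 18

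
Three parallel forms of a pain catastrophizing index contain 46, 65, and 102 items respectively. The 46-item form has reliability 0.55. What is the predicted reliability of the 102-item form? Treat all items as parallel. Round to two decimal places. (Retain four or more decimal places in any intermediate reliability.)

The 65-item form is not needed; work directly from the 46-item form with n = 102/46 = 2.2174.
r_{102} = n·r / (1 + (n − 1)·r) = 1.2196 / 1.6696 ≈ 0.7305

0.73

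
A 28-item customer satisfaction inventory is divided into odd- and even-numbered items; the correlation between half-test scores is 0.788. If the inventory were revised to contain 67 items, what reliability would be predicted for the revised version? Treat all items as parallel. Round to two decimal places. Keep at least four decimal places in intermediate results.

0.95

First correct the split-half correlation to full-test reliability: r_full = 2 × 0.788 / (1 + 0.788) ≈ 0.8814
Then adjust to 67 items: n = 67/28 = 2.3929
r_new = n·r_full / (1 + (n − 1)·r_full) = 2.1091 / 2.2277 ≈ 0.9468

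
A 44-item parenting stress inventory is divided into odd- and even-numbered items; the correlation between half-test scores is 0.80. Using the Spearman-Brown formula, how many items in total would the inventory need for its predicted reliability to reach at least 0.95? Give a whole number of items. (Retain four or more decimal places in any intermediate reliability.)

105

r_full = 2(0.80)/(1 + 0.80) = 0.8889
n = r_tgt(1 − r_full) / [r_full(1 − r_tgt)] = 0.95 × 0.1111 / (0.8889 × 0.05) ≈ 2.3747
Required items = 2.3747 × 44 = 104.49, so 105 items.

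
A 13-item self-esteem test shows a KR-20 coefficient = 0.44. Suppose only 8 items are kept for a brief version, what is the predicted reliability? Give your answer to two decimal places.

n = 8/13 = 0.6154
By Spearman-Brown, r_new = n r / (1 + (n − 1) r).
r_new = 0.6154·0.44 / [1 + (0.6154 − 1)·0.44]
r_new = 0.2708 / 0.8308 ≈ 0.3260

0.33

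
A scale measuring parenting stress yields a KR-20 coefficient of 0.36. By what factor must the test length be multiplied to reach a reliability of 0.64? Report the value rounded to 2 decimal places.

3.16

n = [0.64 × 0.64] / [0.36 × 0.36]
  = 0.4096 / 0.1296 = 3.1605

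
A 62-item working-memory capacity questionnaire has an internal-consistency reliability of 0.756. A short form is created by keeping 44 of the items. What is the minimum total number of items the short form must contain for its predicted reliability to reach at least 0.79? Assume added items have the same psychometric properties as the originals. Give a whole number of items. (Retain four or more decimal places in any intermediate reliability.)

76

Short-form reliability: n = 44/62 = 0.7097; r_44 = n·r/(1+(n−1)r) ≈ 0.6874
Then solve for n' with r_old = 0.6874, r_target = 0.79: n' = 0.79(1 − 0.6874)/[0.6874(1 − 0.79)] = 1.7108
Items = 1.7108 × 44 ≈ 75.28 → 76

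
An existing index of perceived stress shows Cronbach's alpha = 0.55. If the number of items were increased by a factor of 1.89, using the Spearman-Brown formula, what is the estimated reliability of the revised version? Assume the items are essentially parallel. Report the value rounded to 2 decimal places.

Apply the Spearman-Brown prophecy formula, r' = nr / [1 + (n − 1)r]:
r_new = 1.89·0.55 / [1 + (1.89 − 1)·0.55]
r_new = 1.0395 / 1.4895 ≈ 0.6979

0.70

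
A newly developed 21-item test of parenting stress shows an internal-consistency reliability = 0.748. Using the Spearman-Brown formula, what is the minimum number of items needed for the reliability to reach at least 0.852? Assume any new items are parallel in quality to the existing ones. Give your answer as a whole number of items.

n = 0.852 × (1 − 0.748) / [ 0.748 × (1 − 0.852) ]
n = 0.214704 / 0.110704 ≈ 1.9394
Items needed = n × 21 = 1.9394 × 21 ≈ 40.73 → round up to 41

41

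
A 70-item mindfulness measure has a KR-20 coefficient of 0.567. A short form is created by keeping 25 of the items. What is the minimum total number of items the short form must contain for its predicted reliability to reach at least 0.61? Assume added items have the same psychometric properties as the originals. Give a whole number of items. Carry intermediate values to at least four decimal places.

84

Short-form reliability: n = 25/70 = 0.3571; r_25 = n·r/(1+(n−1)r) ≈ 0.3186
Length factor from the short form to reach 0.61: n' = 0.61(1 − 0.3186) / [0.3186(1 − 0.61)] ≈ 3.3452
Total items = 3.3452 × 25 = 83.63, rounded up to 84.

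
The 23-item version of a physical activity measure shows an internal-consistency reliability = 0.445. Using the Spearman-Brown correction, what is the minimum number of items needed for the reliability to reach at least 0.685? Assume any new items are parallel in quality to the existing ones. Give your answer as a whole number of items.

63

n = 0.685 × (1 − 0.445) / [ 0.445 × (1 − 0.685) ]
  = 0.380175 / 0.140175 = 2.7121
So the test needs 2.7121 × 23 ≈ 62.38 items; rounding up, 63.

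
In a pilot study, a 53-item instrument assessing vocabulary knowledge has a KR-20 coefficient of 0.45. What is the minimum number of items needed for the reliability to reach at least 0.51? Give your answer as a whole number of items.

68

Spearman-Brown solved for the length factor n:
n = r_target (1 − r_old) / [ r_old (1 − r_target) ]
n = 0.51 × (1 − 0.45) / [ 0.45 × (1 − 0.51) ]
  = 0.2805 / 0.2205 = 1.2721
Items needed = n × 53 = 1.2721 × 53 ≈ 67.42 → round up to 68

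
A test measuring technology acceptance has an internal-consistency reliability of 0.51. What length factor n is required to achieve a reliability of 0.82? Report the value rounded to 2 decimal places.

n = [0.82 × 0.49] / [0.51 × 0.18]
n = 0.4018 / 0.0918 ≈ 4.3769

4.38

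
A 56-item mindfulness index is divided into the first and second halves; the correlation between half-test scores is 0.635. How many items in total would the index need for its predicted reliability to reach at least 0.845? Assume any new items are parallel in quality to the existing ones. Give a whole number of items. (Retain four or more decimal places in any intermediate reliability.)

88

Corrected full-test reliability: r_full = 2 × 0.635 / (1 + 0.635) ≈ 0.7768
Solve Spearman-Brown for n: n = 0.845(1 − 0.7768) / [0.7768(1 − 0.845)] = 1.5664
Required items = 1.5664 × 56 = 87.72, so 88 items.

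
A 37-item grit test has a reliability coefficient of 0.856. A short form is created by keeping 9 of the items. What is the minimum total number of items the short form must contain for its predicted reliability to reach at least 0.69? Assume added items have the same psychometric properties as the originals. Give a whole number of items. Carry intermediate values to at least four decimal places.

14

First, r for the 9-item form: n = 9/37 = 0.2432, so r_9 = 0.2432·0.856/(1 + (0.2432 − 1)·0.856) = 0.5911
Length factor from the short form to reach 0.69: n' = 0.69(1 − 0.5911) / [0.5911(1 − 0.69)] ≈ 1.5397
Total items = 1.5397 × 9 = 13.86, rounded up to 14.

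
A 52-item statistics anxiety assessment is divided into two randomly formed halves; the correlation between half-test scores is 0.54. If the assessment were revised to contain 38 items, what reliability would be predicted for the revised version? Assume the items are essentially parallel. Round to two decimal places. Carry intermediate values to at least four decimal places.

Full-test reliability from the split-half r: r_full = 2(0.54)/(1 + 0.54) = 0.7013
Length factor from 52 to 38 items: n = 38/52 = 0.7308
r_new = n·r_full / (1 + (n − 1)·r_full) = 0.5125 / 0.8112 ≈ 0.6318

0.63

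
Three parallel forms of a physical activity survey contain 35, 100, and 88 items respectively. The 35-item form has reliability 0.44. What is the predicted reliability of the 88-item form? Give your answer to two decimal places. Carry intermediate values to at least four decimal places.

0.66

Only the ratio of lengths matters: n = 88/35 = 2.5143
r_{88} = n·r / (1 + (n − 1)·r) = 1.1063 / 1.6663 ≈ 0.6639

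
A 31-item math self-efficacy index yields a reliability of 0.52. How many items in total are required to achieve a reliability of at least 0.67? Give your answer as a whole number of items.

59

Rearranging the Spearman-Brown formula for n,
n = r_target (1 − r_old) / [ r_old (1 − r_target) ]
n = [0.67 × 0.48] / [0.52 × 0.33]
n = 0.3216 / 0.1716 ≈ 1.8741
1.8741 × 31 = 58.10 → 59 items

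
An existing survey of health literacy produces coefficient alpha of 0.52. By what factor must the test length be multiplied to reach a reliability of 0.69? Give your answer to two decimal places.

2.05

Invert Spearman-Brown to solve for n:
n = r_target (1 − r_old) / [ r_old (1 − r_target) ]
n = 0.69 × (1 − 0.52) / [ 0.52 × (1 − 0.69) ]
  = 0.3312 / 0.1612 = 2.0546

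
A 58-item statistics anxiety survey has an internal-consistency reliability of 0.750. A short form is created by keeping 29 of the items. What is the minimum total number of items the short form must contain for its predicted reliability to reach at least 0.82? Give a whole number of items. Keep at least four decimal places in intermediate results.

Short-form reliability: n = 29/58 = 0.5000; r_29 = n·r/(1+(n−1)r) ≈ 0.6000
Length factor from the short form to reach 0.82: n' = 0.82(1 − 0.6000) / [0.6000(1 − 0.82)] ≈ 3.0370
Total items = 3.0370 × 29 = 88.07, rounded up to 89.

89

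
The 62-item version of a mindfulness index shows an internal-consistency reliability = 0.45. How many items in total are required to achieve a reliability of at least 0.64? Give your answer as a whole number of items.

Invert Spearman-Brown to solve for n:
n = r_target (1 − r_old) / [ r_old (1 − r_target) ]
n = [0.64 × 0.55] / [0.45 × 0.36]
n = 0.3520 / 0.1620 ≈ 2.1728
Items needed = n × 62 = 2.1728 × 62 ≈ 134.71 → round up to 135

135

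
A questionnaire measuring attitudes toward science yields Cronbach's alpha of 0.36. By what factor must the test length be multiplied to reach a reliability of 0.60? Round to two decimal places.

2.67

Rearranging the Spearman-Brown formula for n,
n = r_target (1 − r_old) / [ r_old (1 − r_target) ]
n = [0.60 × 0.64] / [0.36 × 0.40]
  = 0.3840 / 0.1440 = 2.6667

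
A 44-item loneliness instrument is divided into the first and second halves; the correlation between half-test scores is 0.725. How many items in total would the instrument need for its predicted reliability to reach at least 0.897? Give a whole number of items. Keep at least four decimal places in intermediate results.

Corrected full-test reliability: r_full = 2 × 0.725 / (1 + 0.725) ≈ 0.8406
Solve Spearman-Brown for n: n = 0.897(1 − 0.8406) / [0.8406(1 − 0.897)] = 1.6514
Items = 1.6514 × 44 ≈ 72.66 → 73

73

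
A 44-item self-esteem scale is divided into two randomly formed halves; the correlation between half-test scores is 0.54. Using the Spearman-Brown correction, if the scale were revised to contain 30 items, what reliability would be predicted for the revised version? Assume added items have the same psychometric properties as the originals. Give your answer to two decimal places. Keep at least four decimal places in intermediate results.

0.62

Full-test reliability from the split-half r: r_full = 2(0.54)/(1 + 0.54) = 0.7013
Then adjust to 30 items: n = 30/44 = 0.6818
r_new = n·r_full / (1 + (n − 1)·r_full) = 0.4781 / 0.7768 ≈ 0.6155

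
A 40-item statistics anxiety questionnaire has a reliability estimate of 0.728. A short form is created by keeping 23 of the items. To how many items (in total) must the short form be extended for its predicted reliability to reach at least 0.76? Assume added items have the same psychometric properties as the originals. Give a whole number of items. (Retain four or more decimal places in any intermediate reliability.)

48

First, r for the 23-item form: n = 23/40 = 0.5750, so r_23 = 0.5750·0.728/(1 + (0.5750 − 1)·0.728) = 0.6061
Length factor from the short form to reach 0.76: n' = 0.76(1 − 0.6061) / [0.6061(1 − 0.76)] ≈ 2.0580
Items = 2.0580 × 23 ≈ 47.33 → 48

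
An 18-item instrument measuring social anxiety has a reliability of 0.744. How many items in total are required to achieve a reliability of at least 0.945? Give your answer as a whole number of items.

n = [0.945 × 0.256] / [0.744 × 0.055]
  = 0.241920 / 0.040920 = 5.9120
So the test needs 5.9120 × 18 ≈ 106.42 items; rounding up, 107.

107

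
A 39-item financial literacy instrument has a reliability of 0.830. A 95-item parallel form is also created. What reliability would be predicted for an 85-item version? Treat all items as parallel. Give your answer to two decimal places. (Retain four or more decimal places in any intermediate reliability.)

0.91

Only the ratio of lengths matters: n = 85/39 = 2.1795
r_{85} = n·r / (1 + (n − 1)·r) = 1.8090 / 1.9790 ≈ 0.9141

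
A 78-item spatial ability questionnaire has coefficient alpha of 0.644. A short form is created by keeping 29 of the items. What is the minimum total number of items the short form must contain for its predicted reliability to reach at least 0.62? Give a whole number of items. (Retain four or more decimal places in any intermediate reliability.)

71

Short-form reliability: n = 29/78 = 0.3718; r_29 = n·r/(1+(n−1)r) ≈ 0.4021
Length factor from the short form to reach 0.62: n' = 0.62(1 − 0.4021) / [0.4021(1 − 0.62)] ≈ 2.4261
Total items = 2.4261 × 29 = 70.36, rounded up to 71.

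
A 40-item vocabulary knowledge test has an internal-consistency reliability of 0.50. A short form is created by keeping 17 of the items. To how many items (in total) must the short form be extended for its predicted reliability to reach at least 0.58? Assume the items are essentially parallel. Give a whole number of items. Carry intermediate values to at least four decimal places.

56

First, r for the 17-item form: n = 17/40 = 0.4250, so r_17 = 0.4250·0.50/(1 + (0.4250 − 1)·0.50) = 0.2982
Then solve for n' with r_old = 0.2982, r_target = 0.58: n' = 0.58(1 − 0.2982)/[0.2982(1 − 0.58)] = 3.2500
Items = 3.2500 × 17 ≈ 55.25 → 56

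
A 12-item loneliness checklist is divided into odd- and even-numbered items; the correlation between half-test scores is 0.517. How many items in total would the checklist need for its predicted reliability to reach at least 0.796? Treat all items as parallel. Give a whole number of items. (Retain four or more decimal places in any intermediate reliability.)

r_full = 2(0.517)/(1 + 0.517) = 0.6816
n = r_tgt(1 − r_full) / [r_full(1 − r_tgt)] = 0.796 × 0.3184 / (0.6816 × 0.204) ≈ 1.8227
Items = 1.8227 × 12 ≈ 21.87 → 22

22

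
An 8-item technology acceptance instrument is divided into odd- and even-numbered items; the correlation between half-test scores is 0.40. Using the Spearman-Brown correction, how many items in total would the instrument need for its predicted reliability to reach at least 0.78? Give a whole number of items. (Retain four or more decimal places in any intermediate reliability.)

Corrected full-test reliability: r_full = 2 × 0.40 / (1 + 0.40) ≈ 0.5714
n = r_tgt(1 − r_full) / [r_full(1 − r_tgt)] = 0.78 × 0.4286 / (0.5714 × 0.22) ≈ 2.6594
Required items = 2.6594 × 8 = 21.28, so 22 items.

22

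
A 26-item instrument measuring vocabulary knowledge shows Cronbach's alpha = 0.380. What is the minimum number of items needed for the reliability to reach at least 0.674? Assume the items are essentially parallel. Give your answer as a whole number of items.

88

n = [0.674 × 0.620] / [0.380 × 0.326]
n = 0.417880 / 0.123880 ≈ 3.3733
So the test needs 3.3733 × 26 ≈ 87.71 items; rounding up, 88.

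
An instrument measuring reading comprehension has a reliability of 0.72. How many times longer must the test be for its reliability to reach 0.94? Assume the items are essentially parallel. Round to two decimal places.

n = 0.94 × (1 − 0.72) / [ 0.72 × (1 − 0.94) ]
  = 0.2632 / 0.0432 = 6.0926

6.09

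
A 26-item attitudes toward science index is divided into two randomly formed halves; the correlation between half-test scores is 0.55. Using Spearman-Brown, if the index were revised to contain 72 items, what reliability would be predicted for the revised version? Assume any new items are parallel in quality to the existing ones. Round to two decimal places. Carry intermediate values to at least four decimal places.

0.87

Full-test reliability from the split-half r: r_full = 2(0.55)/(1 + 0.55) = 0.7097
Then adjust to 72 items: n = 72/26 = 2.7692
r_new = n·r_full / (1 + (n − 1)·r_full) = 1.9653 / 2.2556 ≈ 0.8713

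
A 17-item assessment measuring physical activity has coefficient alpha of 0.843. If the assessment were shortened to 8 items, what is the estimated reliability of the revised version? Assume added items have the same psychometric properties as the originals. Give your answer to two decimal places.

The new length is 8/17 = 0.4706 times the old.
r_new = 0.4706·0.843 / [1 + (0.4706 − 1)·0.843]
     = 0.3967 / 0.5537 = 0.7165

0.72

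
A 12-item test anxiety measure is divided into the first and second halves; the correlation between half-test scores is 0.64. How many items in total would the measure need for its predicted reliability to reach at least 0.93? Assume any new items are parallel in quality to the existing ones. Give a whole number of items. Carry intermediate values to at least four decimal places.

r_full = 2(0.64)/(1 + 0.64) = 0.7805
n = r_tgt(1 − r_full) / [r_full(1 − r_tgt)] = 0.93 × 0.2195 / (0.7805 × 0.07) ≈ 3.7363
Required items = 3.7363 × 12 = 44.84, so 45 items.

45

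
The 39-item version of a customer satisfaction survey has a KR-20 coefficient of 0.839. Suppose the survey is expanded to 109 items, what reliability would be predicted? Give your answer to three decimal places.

0.936

Length ratio n = 109/39 = 2.7949
r_new = 2.7949·0.839 / [1 + (2.7949 − 1)·0.839]
r_new = 2.3449 / 2.5059 ≈ 0.9358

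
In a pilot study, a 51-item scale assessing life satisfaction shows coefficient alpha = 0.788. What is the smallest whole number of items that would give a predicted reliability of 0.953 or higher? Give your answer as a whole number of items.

Rearranging the Spearman-Brown formula for n,
n = r*(1 − r) / [ r (1 − r*) ]
n = [0.953 × 0.212] / [0.788 × 0.047]
  = 0.202036 / 0.037036 = 5.4551
So the test needs 5.4551 × 51 ≈ 278.21 items; rounding up, 279.

279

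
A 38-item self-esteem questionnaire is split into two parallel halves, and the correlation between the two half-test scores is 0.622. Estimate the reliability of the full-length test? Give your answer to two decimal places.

r_full = 2(0.622) / (1 + 0.622)
       = 1.2440 / 1.6220 = 0.7670

0.77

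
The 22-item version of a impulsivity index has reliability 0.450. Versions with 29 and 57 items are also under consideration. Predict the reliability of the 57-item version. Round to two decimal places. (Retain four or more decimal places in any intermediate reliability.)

Only the ratio of lengths matters: n = 57/22 = 2.5909
r_{57} = n·r / (1 + (n − 1)·r) = 1.1659 / 1.7159 ≈ 0.6795

0.68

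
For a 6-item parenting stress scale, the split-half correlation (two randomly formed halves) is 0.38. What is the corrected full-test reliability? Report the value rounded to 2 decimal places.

r_full = 2r_hh / (1 + r_hh) = 2 × 0.38 / (1 + 0.38)
       = 0.7600 / 1.3800 = 0.5507

0.55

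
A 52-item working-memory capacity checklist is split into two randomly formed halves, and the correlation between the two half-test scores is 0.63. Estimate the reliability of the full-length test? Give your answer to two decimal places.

The full test is twice the length of either half (n = 2).
r_full = 2(0.63) / (1 + 0.63)
       = 1.2600 / 1.6300 = 0.7730

0.77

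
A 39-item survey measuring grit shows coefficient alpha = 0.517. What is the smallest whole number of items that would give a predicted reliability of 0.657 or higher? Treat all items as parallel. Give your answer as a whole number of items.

Spearman-Brown solved for the length factor n:
n = r*(1 − r) / [ r (1 − r*) ]
n = [0.657 × 0.483] / [0.517 × 0.343]
n = 0.317331 / 0.177331 ≈ 1.7895
Items needed = n × 39 = 1.7895 × 39 ≈ 69.79 → round up to 70

70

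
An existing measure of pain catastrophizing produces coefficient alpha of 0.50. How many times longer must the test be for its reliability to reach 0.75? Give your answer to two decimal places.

n = [0.75 × 0.50] / [0.50 × 0.25]
n = 0.3750 / 0.1250 ≈ 3.0000

3.00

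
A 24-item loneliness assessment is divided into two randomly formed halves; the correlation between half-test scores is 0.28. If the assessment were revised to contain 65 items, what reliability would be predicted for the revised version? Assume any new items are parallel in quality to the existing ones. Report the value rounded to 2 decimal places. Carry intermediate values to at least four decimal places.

0.68

First correct the split-half correlation to full-test reliability: r_full = 2 × 0.28 / (1 + 0.28) ≈ 0.4375
Length factor from 24 to 65 items: n = 65/24 = 2.7083
r_new = n·r_full / (1 + (n − 1)·r_full) = 1.1849 / 1.7474 ≈ 0.6781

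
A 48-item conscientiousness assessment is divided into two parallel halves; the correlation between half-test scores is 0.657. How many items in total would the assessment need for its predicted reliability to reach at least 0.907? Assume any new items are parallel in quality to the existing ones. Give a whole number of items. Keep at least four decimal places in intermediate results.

Corrected full-test reliability: r_full = 2 × 0.657 / (1 + 0.657) ≈ 0.7930
Solve Spearman-Brown for n: n = 0.907(1 − 0.7930) / [0.7930(1 − 0.907)] = 2.5458
Items = 2.5458 × 48 ≈ 122.20 → 123

123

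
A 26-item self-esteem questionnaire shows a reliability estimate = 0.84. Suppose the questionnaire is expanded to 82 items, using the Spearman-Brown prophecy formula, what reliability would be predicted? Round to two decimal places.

Length ratio n = 82/26 = 3.1538
Apply the Spearman-Brown prophecy formula, r' = nr / [1 + (n − 1)r]:
r_new = 3.1538·0.84 / [1 + (3.1538 − 1)·0.84]
r_new = 2.6492 / 2.8092 ≈ 0.9430

0.94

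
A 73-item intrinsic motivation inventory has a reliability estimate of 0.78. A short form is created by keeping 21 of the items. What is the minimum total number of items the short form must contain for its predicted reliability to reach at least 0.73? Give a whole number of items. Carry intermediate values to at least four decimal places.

56

Short-form reliability: n = 21/73 = 0.2877; r_21 = n·r/(1+(n−1)r) ≈ 0.5050
Length factor from the short form to reach 0.73: n' = 0.73(1 − 0.5050) / [0.5050(1 − 0.73)] ≈ 2.6502
Total items = 2.6502 × 21 = 55.65, rounded up to 56.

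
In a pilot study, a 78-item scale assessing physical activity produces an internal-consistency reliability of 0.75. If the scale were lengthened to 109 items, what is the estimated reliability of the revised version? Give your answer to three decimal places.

n = 109/78 = 1.3974
Spearman-Brown: r_new = n·r / (1 + (n − 1)·r)
r_new = 1.3974·0.75 / [1 + (1.3974 − 1)·0.75]
     = 1.0480 / 1.2980 = 0.8074

0.807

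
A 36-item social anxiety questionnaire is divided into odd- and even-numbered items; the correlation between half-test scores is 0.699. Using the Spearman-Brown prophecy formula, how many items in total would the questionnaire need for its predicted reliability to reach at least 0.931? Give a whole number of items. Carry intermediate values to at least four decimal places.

105

Corrected full-test reliability: r_full = 2 × 0.699 / (1 + 0.699) ≈ 0.8228
n = r_tgt(1 − r_full) / [r_full(1 − r_tgt)] = 0.931 × 0.1772 / (0.8228 × 0.069) ≈ 2.9058
Items = 2.9058 × 36 ≈ 104.61 → 105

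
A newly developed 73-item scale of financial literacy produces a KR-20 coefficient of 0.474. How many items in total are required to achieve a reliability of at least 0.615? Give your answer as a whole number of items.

130

n = 0.615(1 − 0.474) / [0.474(1 − 0.615)]
  = 0.323490 / 0.182490 = 1.7726
1.7726 × 73 = 129.40 → 130 items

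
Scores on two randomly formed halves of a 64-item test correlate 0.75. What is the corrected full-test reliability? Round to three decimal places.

Each half is half the length of the full test, so the full test is n = 2 times a half.
r_full = 2(0.75) / (1 + 0.75)
r_full = 1.5000 / 1.7500 ≈ 0.8571

0.857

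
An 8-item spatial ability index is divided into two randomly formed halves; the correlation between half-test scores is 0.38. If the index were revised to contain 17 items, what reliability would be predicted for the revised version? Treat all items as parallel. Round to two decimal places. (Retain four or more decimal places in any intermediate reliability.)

0.72

First correct the split-half correlation to full-test reliability: r_full = 2 × 0.38 / (1 + 0.38) ≈ 0.5507
Length factor from 8 to 17 items: n = 17/8 = 2.1250
r_new = n·r_full / (1 + (n − 1)·r_full) = 1.1702 / 1.6195 ≈ 0.7226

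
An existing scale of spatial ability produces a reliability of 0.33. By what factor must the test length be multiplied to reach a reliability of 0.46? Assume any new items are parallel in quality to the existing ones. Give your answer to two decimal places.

n = 0.46 × (1 − 0.33) / [ 0.33 × (1 − 0.46) ]
  = 0.3082 / 0.1782 = 1.7295

1.73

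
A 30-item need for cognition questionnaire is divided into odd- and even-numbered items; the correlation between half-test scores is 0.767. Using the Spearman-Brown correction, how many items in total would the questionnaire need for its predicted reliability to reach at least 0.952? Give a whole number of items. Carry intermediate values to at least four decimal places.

Corrected full-test reliability: r_full = 2 × 0.767 / (1 + 0.767) ≈ 0.8681
Solve Spearman-Brown for n: n = 0.952(1 − 0.8681) / [0.8681(1 − 0.952)] = 3.0135
Required items = 3.0135 × 30 = 90.41, so 91 items.

91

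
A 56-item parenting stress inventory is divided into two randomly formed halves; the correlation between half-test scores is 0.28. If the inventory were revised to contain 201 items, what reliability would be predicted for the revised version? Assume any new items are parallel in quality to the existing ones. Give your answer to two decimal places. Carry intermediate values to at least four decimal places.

Full-test reliability from the split-half r: r_full = 2(0.28)/(1 + 0.28) = 0.4375
Length factor from 56 to 201 items: n = 201/56 = 3.5893
r_new = n·r_full / (1 + (n − 1)·r_full) = 1.5703 / 2.1328 ≈ 0.7363

0.74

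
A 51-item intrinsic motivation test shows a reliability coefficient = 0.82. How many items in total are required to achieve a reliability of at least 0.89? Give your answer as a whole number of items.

Invert Spearman-Brown to solve for n:
n = r_target (1 − r_old) / [ r_old (1 − r_target) ]
n = 0.89 × (1 − 0.82) / [ 0.82 × (1 − 0.89) ]
  = 0.1602 / 0.0902 = 1.7761
1.7761 × 51 = 90.58 → 91 items

91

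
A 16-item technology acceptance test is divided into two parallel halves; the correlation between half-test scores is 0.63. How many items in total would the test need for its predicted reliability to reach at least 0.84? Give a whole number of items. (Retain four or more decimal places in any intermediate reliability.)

25

r_full = 2(0.63)/(1 + 0.63) = 0.7730
Solve Spearman-Brown for n: n = 0.84(1 − 0.7730) / [0.7730(1 − 0.84)] = 1.5417
Items = 1.5417 × 16 ≈ 24.67 → 25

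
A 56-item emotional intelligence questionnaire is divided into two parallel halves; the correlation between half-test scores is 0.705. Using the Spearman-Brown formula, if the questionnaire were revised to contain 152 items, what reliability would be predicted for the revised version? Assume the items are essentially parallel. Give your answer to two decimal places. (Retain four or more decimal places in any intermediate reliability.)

Full-test reliability from the split-half r: r_full = 2(0.705)/(1 + 0.705) = 0.8270
Then adjust to 152 items: n = 152/56 = 2.7143
r_new = n·r_full / (1 + (n − 1)·r_full) = 2.2447 / 2.4177 ≈ 0.9284

0.93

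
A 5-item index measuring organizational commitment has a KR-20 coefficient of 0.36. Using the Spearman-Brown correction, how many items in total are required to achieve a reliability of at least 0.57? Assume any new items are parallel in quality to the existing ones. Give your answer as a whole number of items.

Rearranging the Spearman-Brown formula for n,
n = r_target (1 − r_old) / [ r_old (1 − r_target) ]
n = [0.57 × 0.64] / [0.36 × 0.43]
n = 0.3648 / 0.1548 ≈ 2.3566
2.3566 × 5 = 11.78 → 12 items

12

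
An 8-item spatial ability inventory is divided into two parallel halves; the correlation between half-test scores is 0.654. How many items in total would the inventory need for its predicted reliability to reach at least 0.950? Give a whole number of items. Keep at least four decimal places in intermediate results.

r_full = 2(0.654)/(1 + 0.654) = 0.7908
n = r_tgt(1 − r_full) / [r_full(1 − r_tgt)] = 0.950 × 0.2092 / (0.7908 × 0.050) ≈ 5.0263
Required items = 5.0263 × 8 = 40.21, so 41 items.

41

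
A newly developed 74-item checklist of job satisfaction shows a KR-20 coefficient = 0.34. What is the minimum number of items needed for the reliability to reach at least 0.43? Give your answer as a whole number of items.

109

Spearman-Brown solved for the length factor n:
n = r_target (1 − r_old) / [ r_old (1 − r_target) ]
n = 0.43 × (1 − 0.34) / [ 0.34 × (1 − 0.43) ]
  = 0.2838 / 0.1938 = 1.4644
Items needed = n × 74 = 1.4644 × 74 ≈ 108.37 → round up to 109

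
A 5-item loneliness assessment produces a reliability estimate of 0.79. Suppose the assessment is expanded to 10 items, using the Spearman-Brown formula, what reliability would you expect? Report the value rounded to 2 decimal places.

The new length is 10/5 = 2 times the old.
Spearman-Brown: r_new = n·r / (1 + (n − 1)·r)
r_new = (2 × 0.79) / (1 + (2 − 1) × 0.79)
     = 1.5800 / 1.7900 = 0.8827

0.88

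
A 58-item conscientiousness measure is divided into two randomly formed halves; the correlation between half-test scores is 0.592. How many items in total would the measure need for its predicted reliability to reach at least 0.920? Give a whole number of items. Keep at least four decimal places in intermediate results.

r_full = 2(0.592)/(1 + 0.592) = 0.7437
Solve Spearman-Brown for n: n = 0.920(1 − 0.7437) / [0.7437(1 − 0.920)] = 3.9632
Items = 3.9632 × 58 ≈ 229.87 → 230

230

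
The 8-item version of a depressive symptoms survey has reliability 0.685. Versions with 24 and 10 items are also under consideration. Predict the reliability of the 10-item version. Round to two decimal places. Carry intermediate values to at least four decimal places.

Only the ratio of lengths matters: n = 10/8 = 1.2500
r_{10} = n·r / (1 + (n − 1)·r) = 0.8563 / 1.1713 ≈ 0.7311

0.73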